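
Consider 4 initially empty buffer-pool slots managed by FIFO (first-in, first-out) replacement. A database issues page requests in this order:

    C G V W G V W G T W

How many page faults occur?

C -> fault, frames [C]
G -> fault, frames [C, G]
V -> fault, frames [C, G, V]
W -> fault, frames [C, G, V, W]
G -> hit
V -> hit
W -> hit
G -> hit
T -> fault, evict C, frames [G, V, W, T]
W -> hit
Page faults: 5.

5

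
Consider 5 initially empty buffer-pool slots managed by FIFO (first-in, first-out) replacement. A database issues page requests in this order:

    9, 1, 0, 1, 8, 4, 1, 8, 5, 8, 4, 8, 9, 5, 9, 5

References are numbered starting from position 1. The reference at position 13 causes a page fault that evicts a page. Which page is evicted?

pos 1: 9 → miss, frames [9]
pos 2: 1 → miss, frames [9, 1]
pos 3: 0 → miss, frames [9, 1, 0]
pos 4: 1 → hit
pos 5: 8 → miss, frames [9, 1, 0, 8]
pos 6: 4 → miss, frames [9, 1, 0, 8, 4]
pos 7: 1 → hit
pos 8: 8 → hit
pos 9: 5 → miss, evict 9, frames [1, 0, 8, 4, 5]
pos 10: 8 → hit
pos 11: 4 → hit
pos 12: 8 → hit
pos 13: 9 → miss, evict 1, frames [0, 8, 4, 5, 9]
At position 13, page 1 is evicted.

1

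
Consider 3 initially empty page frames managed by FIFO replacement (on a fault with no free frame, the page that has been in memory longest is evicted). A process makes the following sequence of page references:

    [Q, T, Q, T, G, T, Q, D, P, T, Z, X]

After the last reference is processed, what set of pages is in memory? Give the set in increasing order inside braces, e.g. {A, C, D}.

{T, X, Z}

Q -> fault, frames [Q]
T -> fault, frames [Q, T]
Q -> hit
T -> hit
G -> fault, frames [Q, T, G]
T -> hit
Q -> hit
D -> fault, evict Q, frames [T, G, D]
P -> fault, evict T, frames [G, D, P]
T -> fault, evict G, frames [D, P, T]
Z -> fault, evict D, frames [P, T, Z]
X -> fault, evict P, frames [T, Z, X]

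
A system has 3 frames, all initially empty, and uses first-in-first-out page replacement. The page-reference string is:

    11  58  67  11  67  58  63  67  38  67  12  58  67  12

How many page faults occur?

8

11: miss, frames {11}
58: miss, frames {11,58}
67: miss, frames {11,58,67}
11: hit
67: hit
58: hit
63: miss, evict 11, frames {58,67,63}
67: hit
38: miss, evict 58, frames {67,63,38}
67: hit
12: miss, evict 67, frames {63,38,12}
58: miss, evict 63, frames {38,12,58}
67: miss, evict 38, frames {12,58,67}
12: hit
Page faults: 8.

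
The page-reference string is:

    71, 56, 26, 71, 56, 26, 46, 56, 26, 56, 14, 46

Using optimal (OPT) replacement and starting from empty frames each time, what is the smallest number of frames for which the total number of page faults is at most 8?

2

f=1: 12 faults
f=2: 8 faults
f=3: 5 faults
f=4: 5 faults
f=5: 5 faults
Smallest f with faults ≤ 8 is 2.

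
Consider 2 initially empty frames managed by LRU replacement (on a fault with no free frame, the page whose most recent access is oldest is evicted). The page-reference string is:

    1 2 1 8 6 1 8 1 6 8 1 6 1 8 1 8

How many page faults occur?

11

1 -> miss, frames [1]
2 -> miss, frames [1, 2]
1 -> hit
8 -> miss, evict 2, frames [1, 8]
6 -> miss, evict 1, frames [8, 6]
1 -> miss, evict 8, frames [6, 1]
8 -> miss, evict 6, frames [1, 8]
1 -> hit
6 -> miss, evict 8, frames [1, 6]
8 -> miss, evict 1, frames [6, 8]
1 -> miss, evict 6, frames [8, 1]
6 -> miss, evict 8, frames [1, 6]
1 -> hit
8 -> miss, evict 6, frames [1, 8]
1 -> hit
8 -> hit
Page faults: 11.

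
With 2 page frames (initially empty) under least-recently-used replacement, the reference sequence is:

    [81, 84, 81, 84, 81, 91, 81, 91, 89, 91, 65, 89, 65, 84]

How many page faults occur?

81 -> fault, frames (81)
84 -> fault, frames (81 84)
81 -> hit
84 -> hit
81 -> hit
91 -> fault, evict 84, frames (81 91)
81 -> hit
91 -> hit
89 -> fault, evict 81, frames (91 89)
91 -> hit
65 -> fault, evict 89, frames (91 65)
89 -> fault, evict 91, frames (65 89)
65 -> hit
84 -> fault, evict 89, frames (65 84)
Page faults: 7.

7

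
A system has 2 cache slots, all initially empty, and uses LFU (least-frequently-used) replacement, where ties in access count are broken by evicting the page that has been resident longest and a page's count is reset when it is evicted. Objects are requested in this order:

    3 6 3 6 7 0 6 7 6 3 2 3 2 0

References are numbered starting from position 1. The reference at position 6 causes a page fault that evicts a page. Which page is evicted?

7

pos 1: 3 → fault, frames (3)
pos 2: 6 → fault, frames (3 6)
pos 3: 3 → hit
pos 4: 6 → hit
pos 5: 7 → fault, evict 3, frames (6 7)
pos 6: 0 → fault, evict 7, frames (6 0)
At position 6, page 7 is evicted.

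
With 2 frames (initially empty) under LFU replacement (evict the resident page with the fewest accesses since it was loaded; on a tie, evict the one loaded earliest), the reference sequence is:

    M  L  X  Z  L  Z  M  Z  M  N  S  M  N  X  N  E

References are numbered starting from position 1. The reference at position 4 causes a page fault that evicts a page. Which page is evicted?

L

pos 1: M → miss, frames [M]
pos 2: L → miss, frames [M, L]
pos 3: X → miss, evict M, frames [L, X]
pos 4: Z → miss, evict L, frames [X, Z]
At position 4, page L is evicted.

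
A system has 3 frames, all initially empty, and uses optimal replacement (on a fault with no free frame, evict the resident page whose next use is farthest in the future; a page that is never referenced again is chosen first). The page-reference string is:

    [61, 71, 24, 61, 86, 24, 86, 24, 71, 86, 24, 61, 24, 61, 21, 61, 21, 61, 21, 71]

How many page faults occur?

6

61: fault, frames [61]
71: fault, frames [61, 71]
24: fault, frames [61, 71, 24]
61: hit
86: fault, evict 61, frames [71, 24, 86]
24: hit
86: hit
24: hit
71: hit
86: hit
24: hit
61: fault, evict 86, frames [71, 24, 61]
24: hit
61: hit
21: fault, evict 24, frames [71, 61, 21]
61: hit
21: hit
61: hit
21: hit
71: hit
Page faults: 6.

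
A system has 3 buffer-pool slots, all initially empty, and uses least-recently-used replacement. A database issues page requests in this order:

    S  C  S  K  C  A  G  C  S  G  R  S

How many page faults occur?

7

S -> miss, frames {S}
C -> miss, frames {S,C}
S -> hit
K -> miss, frames {C,S,K}
C -> hit
A -> miss, evict S, frames {K,C,A}
G -> miss, evict K, frames {C,A,G}
C -> hit
S -> miss, evict A, frames {G,C,S}
G -> hit
R -> miss, evict C, frames {S,G,R}
S -> hit
Page faults: 7.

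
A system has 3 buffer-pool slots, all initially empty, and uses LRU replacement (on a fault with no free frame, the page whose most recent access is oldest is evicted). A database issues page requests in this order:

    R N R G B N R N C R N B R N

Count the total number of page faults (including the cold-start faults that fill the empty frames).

8

R → miss, frames (R)
N → miss, frames (R N)
R → hit
G → miss, frames (N R G)
B → miss, evict N, frames (R G B)
N → miss, evict R, frames (G B N)
R → miss, evict G, frames (B N R)
N → hit
C → miss, evict B, frames (R N C)
R → hit
N → hit
B → miss, evict C, frames (R N B)
R → hit
N → hit
Page faults: 8.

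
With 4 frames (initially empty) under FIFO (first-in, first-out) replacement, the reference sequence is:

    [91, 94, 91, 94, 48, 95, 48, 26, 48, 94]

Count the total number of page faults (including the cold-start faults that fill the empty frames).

5

91 -> fault, frames (91)
94 -> fault, frames (91 94)
91 -> hit
94 -> hit
48 -> fault, frames (91 94 48)
95 -> fault, frames (91 94 48 95)
48 -> hit
26 -> fault, evict 91, frames (94 48 95 26)
48 -> hit
94 -> hit
Page faults: 5.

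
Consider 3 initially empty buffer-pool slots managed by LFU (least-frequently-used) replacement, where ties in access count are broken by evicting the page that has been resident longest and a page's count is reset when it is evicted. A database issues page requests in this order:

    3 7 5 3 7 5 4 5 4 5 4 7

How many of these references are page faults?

4

3 -> fault, frames (3)
7 -> fault, frames (3 7)
5 -> fault, frames (3 7 5)
3 -> hit
7 -> hit
5 -> hit
4 -> fault, evict 3, frames (7 5 4)
5 -> hit
4 -> hit
5 -> hit
4 -> hit
7 -> hit
Page faults: 4.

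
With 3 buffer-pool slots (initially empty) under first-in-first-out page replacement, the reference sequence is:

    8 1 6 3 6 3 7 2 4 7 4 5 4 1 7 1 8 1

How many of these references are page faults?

11

8: fault, frames {8}
1: fault, frames {8,1}
6: fault, frames {8,1,6}
3: fault, evict 8, frames {1,6,3}
6: hit
3: hit
7: fault, evict 1, frames {6,3,7}
2: fault, evict 6, frames {3,7,2}
4: fault, evict 3, frames {7,2,4}
7: hit
4: hit
5: fault, evict 7, frames {2,4,5}
4: hit
1: fault, evict 2, frames {4,5,1}
7: fault, evict 4, frames {5,1,7}
1: hit
8: fault, evict 5, frames {1,7,8}
1: hit
Page faults: 11.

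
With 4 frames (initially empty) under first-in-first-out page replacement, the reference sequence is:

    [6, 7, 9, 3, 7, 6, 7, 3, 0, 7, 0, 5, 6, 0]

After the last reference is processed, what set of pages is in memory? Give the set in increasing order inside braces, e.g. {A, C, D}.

{0, 3, 5, 6}

6 -> miss, frames {6}
7 -> miss, frames {6,7}
9 -> miss, frames {6,7,9}
3 -> miss, frames {6,7,9,3}
7 -> hit
6 -> hit
7 -> hit
3 -> hit
0 -> miss, evict 6, frames {7,9,3,0}
7 -> hit
0 -> hit
5 -> miss, evict 7, frames {9,3,0,5}
6 -> miss, evict 9, frames {3,0,5,6}
0 -> hit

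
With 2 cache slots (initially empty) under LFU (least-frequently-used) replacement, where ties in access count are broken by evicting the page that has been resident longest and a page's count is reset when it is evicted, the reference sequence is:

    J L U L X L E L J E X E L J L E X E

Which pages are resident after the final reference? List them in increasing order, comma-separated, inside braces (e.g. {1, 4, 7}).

J → miss, frames {J}
L → miss, frames {J,L}
U → miss, evict J, frames {L,U}
L → hit
X → miss, evict U, frames {L,X}
L → hit
E → miss, evict X, frames {L,E}
L → hit
J → miss, evict E, frames {L,J}
E → miss, evict J, frames {L,E}
X → miss, evict E, frames {L,X}
E → miss, evict X, frames {L,E}
L → hit
J → miss, evict E, frames {L,J}
L → hit
E → miss, evict J, frames {L,E}
X → miss, evict E, frames {L,X}
E → miss, evict X, frames {L,E}

{E, L}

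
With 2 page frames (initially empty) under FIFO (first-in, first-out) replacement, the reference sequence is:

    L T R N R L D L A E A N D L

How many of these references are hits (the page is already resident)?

L: miss, frames {L}
T: miss, frames {L,T}
R: miss, evict L, frames {T,R}
N: miss, evict T, frames {R,N}
R: hit
L: miss, evict R, frames {N,L}
D: miss, evict N, frames {L,D}
L: hit
A: miss, evict L, frames {D,A}
E: miss, evict D, frames {A,E}
A: hit
N: miss, evict A, frames {E,N}
D: miss, evict E, frames {N,D}
L: miss, evict N, frames {D,L}
Hits: 3.

3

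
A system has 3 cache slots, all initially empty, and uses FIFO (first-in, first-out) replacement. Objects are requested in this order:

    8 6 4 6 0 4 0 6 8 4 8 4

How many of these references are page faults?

5

8 → fault, frames [8]
6 → fault, frames [8, 6]
4 → fault, frames [8, 6, 4]
6 → hit
0 → fault, evict 8, frames [6, 4, 0]
4 → hit
0 → hit
6 → hit
8 → fault, evict 6, frames [4, 0, 8]
4 → hit
8 → hit
4 → hit
Page faults: 5.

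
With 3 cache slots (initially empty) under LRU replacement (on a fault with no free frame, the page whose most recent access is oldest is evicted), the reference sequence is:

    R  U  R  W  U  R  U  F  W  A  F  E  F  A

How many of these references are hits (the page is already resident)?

R -> miss, frames {R}
U -> miss, frames {R,U}
R -> hit
W -> miss, frames {U,R,W}
U -> hit
R -> hit
U -> hit
F -> miss, evict W, frames {R,U,F}
W -> miss, evict R, frames {U,F,W}
A -> miss, evict U, frames {F,W,A}
F -> hit
E -> miss, evict W, frames {A,F,E}
F -> hit
A -> hit
Hits: 7.

7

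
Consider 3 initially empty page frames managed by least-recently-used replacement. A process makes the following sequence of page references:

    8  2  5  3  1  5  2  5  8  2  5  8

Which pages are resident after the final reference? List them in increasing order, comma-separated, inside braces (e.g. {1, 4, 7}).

8 -> miss, frames (8)
2 -> miss, frames (8 2)
5 -> miss, frames (8 2 5)
3 -> miss, evict 8, frames (2 5 3)
1 -> miss, evict 2, frames (5 3 1)
5 -> hit
2 -> miss, evict 3, frames (1 5 2)
5 -> hit
8 -> miss, evict 1, frames (2 5 8)
2 -> hit
5 -> hit
8 -> hit

{2, 5, 8}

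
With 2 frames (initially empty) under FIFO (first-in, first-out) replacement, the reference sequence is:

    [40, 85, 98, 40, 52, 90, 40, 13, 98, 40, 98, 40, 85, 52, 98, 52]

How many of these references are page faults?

40 → fault, frames (40)
85 → fault, frames (40 85)
98 → fault, evict 40, frames (85 98)
40 → fault, evict 85, frames (98 40)
52 → fault, evict 98, frames (40 52)
90 → fault, evict 40, frames (52 90)
40 → fault, evict 52, frames (90 40)
13 → fault, evict 90, frames (40 13)
98 → fault, evict 40, frames (13 98)
40 → fault, evict 13, frames (98 40)
98 → hit
40 → hit
85 → fault, evict 98, frames (40 85)
52 → fault, evict 40, frames (85 52)
98 → fault, evict 85, frames (52 98)
52 → hit
Page faults: 13.

13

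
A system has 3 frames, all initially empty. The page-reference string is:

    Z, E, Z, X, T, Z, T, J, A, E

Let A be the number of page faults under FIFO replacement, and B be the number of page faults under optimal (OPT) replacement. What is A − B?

Under FIFO: F F . F F F . F F F → 8 faults.
Under OPT: F F . F F . . F F . → 6 faults.
A − B = 8 − 6 = 2.

2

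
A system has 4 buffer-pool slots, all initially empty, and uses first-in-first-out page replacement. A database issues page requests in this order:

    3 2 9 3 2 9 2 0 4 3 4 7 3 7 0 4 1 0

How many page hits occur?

9

3 -> miss, frames [3]
2 -> miss, frames [3, 2]
9 -> miss, frames [3, 2, 9]
3 -> hit
2 -> hit
9 -> hit
2 -> hit
0 -> miss, frames [3, 2, 9, 0]
4 -> miss, evict 3, frames [2, 9, 0, 4]
3 -> miss, evict 2, frames [9, 0, 4, 3]
4 -> hit
7 -> miss, evict 9, frames [0, 4, 3, 7]
3 -> hit
7 -> hit
0 -> hit
4 -> hit
1 -> miss, evict 0, frames [4, 3, 7, 1]
0 -> miss, evict 4, frames [3, 7, 1, 0]
Hits: 9.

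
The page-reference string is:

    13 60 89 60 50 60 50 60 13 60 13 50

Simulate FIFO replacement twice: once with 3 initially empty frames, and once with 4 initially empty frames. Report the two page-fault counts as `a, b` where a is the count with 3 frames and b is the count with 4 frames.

6, 4

3 frames: F F F . F . . . F F . . → 6 faults.
4 frames: F F F . F . . . . . . . → 4 faults.
4 < 6: adding a frame reduced faults, as is typical.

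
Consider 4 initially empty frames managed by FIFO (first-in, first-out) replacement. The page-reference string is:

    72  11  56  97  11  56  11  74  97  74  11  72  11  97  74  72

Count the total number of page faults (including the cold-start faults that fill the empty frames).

7

72 -> miss, frames {72}
11 -> miss, frames {72,11}
56 -> miss, frames {72,11,56}
97 -> miss, frames {72,11,56,97}
11 -> hit
56 -> hit
11 -> hit
74 -> miss, evict 72, frames {11,56,97,74}
97 -> hit
74 -> hit
11 -> hit
72 -> miss, evict 11, frames {56,97,74,72}
11 -> miss, evict 56, frames {97,74,72,11}
97 -> hit
74 -> hit
72 -> hit
Page faults: 7.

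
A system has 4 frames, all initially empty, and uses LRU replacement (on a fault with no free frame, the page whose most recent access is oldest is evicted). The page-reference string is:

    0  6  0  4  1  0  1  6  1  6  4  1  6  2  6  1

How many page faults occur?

5

0 → miss, frames [0]
6 → miss, frames [0, 6]
0 → hit
4 → miss, frames [6, 0, 4]
1 → miss, frames [6, 0, 4, 1]
0 → hit
1 → hit
6 → hit
1 → hit
6 → hit
4 → hit
1 → hit
6 → hit
2 → miss, evict 0, frames [4, 1, 6, 2]
6 → hit
1 → hit
Page faults: 5.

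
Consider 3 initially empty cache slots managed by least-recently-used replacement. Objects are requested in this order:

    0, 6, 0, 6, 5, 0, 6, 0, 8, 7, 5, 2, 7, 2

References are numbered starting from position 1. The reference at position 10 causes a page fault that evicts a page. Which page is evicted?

pos 1: 0: miss, frames {0}
pos 2: 6: miss, frames {0,6}
pos 3: 0: hit
pos 4: 6: hit
pos 5: 5: miss, frames {0,6,5}
pos 6: 0: hit
pos 7: 6: hit
pos 8: 0: hit
pos 9: 8: miss, evict 5, frames {6,0,8}
pos 10: 7: miss, evict 6, frames {0,8,7}
At position 10, page 6 is evicted.

6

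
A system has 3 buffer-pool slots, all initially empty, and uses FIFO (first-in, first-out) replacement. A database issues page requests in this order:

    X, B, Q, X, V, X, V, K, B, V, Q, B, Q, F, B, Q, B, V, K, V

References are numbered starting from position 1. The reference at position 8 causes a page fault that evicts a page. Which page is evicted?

pos 1: X -> miss, frames (X)
pos 2: B -> miss, frames (X B)
pos 3: Q -> miss, frames (X B Q)
pos 4: X -> hit
pos 5: V -> miss, evict X, frames (B Q V)
pos 6: X -> miss, evict B, frames (Q V X)
pos 7: V -> hit
pos 8: K -> miss, evict Q, frames (V X K)
At position 8, page Q is evicted.

Q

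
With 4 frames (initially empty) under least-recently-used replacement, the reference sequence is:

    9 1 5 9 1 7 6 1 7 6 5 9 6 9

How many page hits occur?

9 → miss, frames (9)
1 → miss, frames (9 1)
5 → miss, frames (9 1 5)
9 → hit
1 → hit
7 → miss, frames (5 9 1 7)
6 → miss, evict 5, frames (9 1 7 6)
1 → hit
7 → hit
6 → hit
5 → miss, evict 9, frames (1 7 6 5)
9 → miss, evict 1, frames (7 6 5 9)
6 → hit
9 → hit
Hits: 7.

7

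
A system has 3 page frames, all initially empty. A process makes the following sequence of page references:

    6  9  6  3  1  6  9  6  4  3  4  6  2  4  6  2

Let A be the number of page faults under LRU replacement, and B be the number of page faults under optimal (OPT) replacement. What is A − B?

1

Under LRU: F F . F F . F . F F . . F . . . → 8 faults.
Under OPT: F F . F F . . . F F . . F . . . → 7 faults.
A − B = 8 − 7 = 1.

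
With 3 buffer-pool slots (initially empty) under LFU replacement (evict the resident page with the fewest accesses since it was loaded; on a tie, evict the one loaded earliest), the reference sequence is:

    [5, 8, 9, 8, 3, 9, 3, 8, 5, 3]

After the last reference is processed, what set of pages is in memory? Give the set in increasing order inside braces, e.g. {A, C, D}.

5 -> miss, frames [5]
8 -> miss, frames [5, 8]
9 -> miss, frames [5, 8, 9]
8 -> hit
3 -> miss, evict 5, frames [8, 9, 3]
9 -> hit
3 -> hit
8 -> hit
5 -> miss, evict 9, frames [8, 3, 5]
3 -> hit

{3, 5, 8}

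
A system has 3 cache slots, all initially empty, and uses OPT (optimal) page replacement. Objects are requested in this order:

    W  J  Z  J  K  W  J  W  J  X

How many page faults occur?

W: fault, frames [W]
J: fault, frames [W, J]
Z: fault, frames [W, J, Z]
J: hit
K: fault, evict Z, frames [W, J, K]
W: hit
J: hit
W: hit
J: hit
X: fault, evict K, frames [W, J, X]
Page faults: 5.

5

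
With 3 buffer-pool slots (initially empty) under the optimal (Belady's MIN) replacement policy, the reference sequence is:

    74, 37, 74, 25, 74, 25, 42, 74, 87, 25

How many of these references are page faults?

74 → miss, frames [74]
37 → miss, frames [74, 37]
74 → hit
25 → miss, frames [74, 37, 25]
74 → hit
25 → hit
42 → miss, evict 37, frames [74, 25, 42]
74 → hit
87 → miss, evict 42, frames [74, 25, 87]
25 → hit
Page faults: 5.

5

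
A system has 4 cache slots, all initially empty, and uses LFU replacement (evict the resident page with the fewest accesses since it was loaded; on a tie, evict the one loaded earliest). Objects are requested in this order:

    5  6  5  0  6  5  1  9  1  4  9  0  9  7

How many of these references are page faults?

5 → fault, frames (5)
6 → fault, frames (5 6)
5 → hit
0 → fault, frames (5 6 0)
6 → hit
5 → hit
1 → fault, frames (5 6 0 1)
9 → fault, evict 0, frames (5 6 1 9)
1 → hit
4 → fault, evict 9, frames (5 6 1 4)
9 → fault, evict 4, frames (5 6 1 9)
0 → fault, evict 9, frames (5 6 1 0)
9 → fault, evict 0, frames (5 6 1 9)
7 → fault, evict 9, frames (5 6 1 7)
Page faults: 10.

10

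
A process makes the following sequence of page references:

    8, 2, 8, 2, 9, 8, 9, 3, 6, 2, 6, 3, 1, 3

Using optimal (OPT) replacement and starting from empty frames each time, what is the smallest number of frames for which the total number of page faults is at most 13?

2

f=1: 14 faults
f=2: 8 faults
f=3: 6 faults
f=4: 6 faults
f=5: 6 faults
f=6: 6 faults
Smallest f with faults ≤ 13 is 2.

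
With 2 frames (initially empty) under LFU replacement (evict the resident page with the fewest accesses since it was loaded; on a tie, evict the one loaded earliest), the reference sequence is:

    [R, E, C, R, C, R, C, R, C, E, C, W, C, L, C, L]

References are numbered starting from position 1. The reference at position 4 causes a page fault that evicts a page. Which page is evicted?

pos 1: R: fault, frames {R}
pos 2: E: fault, frames {R,E}
pos 3: C: fault, evict R, frames {E,C}
pos 4: R: fault, evict E, frames {C,R}
At position 4, page E is evicted.

E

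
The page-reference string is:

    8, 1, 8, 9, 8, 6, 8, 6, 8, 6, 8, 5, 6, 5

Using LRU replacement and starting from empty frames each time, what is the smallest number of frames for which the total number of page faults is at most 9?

f=1: 14 faults
f=2: 6 faults
f=3: 5 faults
f=4: 5 faults
f=5: 5 faults
Smallest f with faults ≤ 9 is 2.

2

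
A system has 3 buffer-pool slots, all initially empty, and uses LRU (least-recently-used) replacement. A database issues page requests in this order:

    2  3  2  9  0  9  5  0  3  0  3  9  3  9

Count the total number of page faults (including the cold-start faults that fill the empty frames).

7

2 → fault, frames (2)
3 → fault, frames (2 3)
2 → hit
9 → fault, frames (3 2 9)
0 → fault, evict 3, frames (2 9 0)
9 → hit
5 → fault, evict 2, frames (0 9 5)
0 → hit
3 → fault, evict 9, frames (5 0 3)
0 → hit
3 → hit
9 → fault, evict 5, frames (0 3 9)
3 → hit
9 → hit
Page faults: 7.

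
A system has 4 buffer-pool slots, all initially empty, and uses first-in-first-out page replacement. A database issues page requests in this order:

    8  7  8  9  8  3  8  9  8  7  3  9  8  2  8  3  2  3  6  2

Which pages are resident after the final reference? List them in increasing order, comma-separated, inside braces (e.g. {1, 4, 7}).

8 → fault, frames {8}
7 → fault, frames {8,7}
8 → hit
9 → fault, frames {8,7,9}
8 → hit
3 → fault, frames {8,7,9,3}
8 → hit
9 → hit
8 → hit
7 → hit
3 → hit
9 → hit
8 → hit
2 → fault, evict 8, frames {7,9,3,2}
8 → fault, evict 7, frames {9,3,2,8}
3 → hit
2 → hit
3 → hit
6 → fault, evict 9, frames {3,2,8,6}
2 → hit

{2, 3, 6, 8}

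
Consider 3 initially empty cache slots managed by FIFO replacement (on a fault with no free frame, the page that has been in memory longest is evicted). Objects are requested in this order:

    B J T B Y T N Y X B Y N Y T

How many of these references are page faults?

B -> fault, frames {B}
J -> fault, frames {B,J}
T -> fault, frames {B,J,T}
B -> hit
Y -> fault, evict B, frames {J,T,Y}
T -> hit
N -> fault, evict J, frames {T,Y,N}
Y -> hit
X -> fault, evict T, frames {Y,N,X}
B -> fault, evict Y, frames {N,X,B}
Y -> fault, evict N, frames {X,B,Y}
N -> fault, evict X, frames {B,Y,N}
Y -> hit
T -> fault, evict B, frames {Y,N,T}
Page faults: 10.

10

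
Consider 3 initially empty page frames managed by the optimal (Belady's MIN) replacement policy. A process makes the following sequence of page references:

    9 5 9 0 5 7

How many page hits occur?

2

9 -> fault, frames (9)
5 -> fault, frames (9 5)
9 -> hit
0 -> fault, frames (9 5 0)
5 -> hit
7 -> fault, evict 0, frames (9 5 7)
Hits: 2.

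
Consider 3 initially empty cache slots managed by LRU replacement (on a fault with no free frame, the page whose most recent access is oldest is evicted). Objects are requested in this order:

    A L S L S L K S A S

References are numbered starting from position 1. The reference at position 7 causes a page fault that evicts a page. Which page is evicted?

pos 1: A → miss, frames [A]
pos 2: L → miss, frames [A, L]
pos 3: S → miss, frames [A, L, S]
pos 4: L → hit
pos 5: S → hit
pos 6: L → hit
pos 7: K → miss, evict A, frames [S, L, K]
At position 7, page A is evicted.

A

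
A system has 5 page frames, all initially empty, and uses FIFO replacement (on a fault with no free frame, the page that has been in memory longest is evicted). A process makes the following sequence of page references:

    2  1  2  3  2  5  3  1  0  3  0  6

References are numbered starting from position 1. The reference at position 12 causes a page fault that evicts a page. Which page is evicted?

2

pos 1: 2: fault, frames {2}
pos 2: 1: fault, frames {2,1}
pos 3: 2: hit
pos 4: 3: fault, frames {2,1,3}
pos 5: 2: hit
pos 6: 5: fault, frames {2,1,3,5}
pos 7: 3: hit
pos 8: 1: hit
pos 9: 0: fault, frames {2,1,3,5,0}
pos 10: 3: hit
pos 11: 0: hit
pos 12: 6: fault, evict 2, frames {1,3,5,0,6}
At position 12, page 2 is evicted.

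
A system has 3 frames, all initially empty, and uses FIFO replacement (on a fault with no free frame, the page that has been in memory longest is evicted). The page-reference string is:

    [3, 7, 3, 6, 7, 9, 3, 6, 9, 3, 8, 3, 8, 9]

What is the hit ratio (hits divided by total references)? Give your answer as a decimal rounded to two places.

0.57

3 → fault, frames {3}
7 → fault, frames {3,7}
3 → hit
6 → fault, frames {3,7,6}
7 → hit
9 → fault, evict 3, frames {7,6,9}
3 → fault, evict 7, frames {6,9,3}
6 → hit
9 → hit
3 → hit
8 → fault, evict 6, frames {9,3,8}
3 → hit
8 → hit
9 → hit
Hits: 8 of 14 references → 8/14 = 0.5714.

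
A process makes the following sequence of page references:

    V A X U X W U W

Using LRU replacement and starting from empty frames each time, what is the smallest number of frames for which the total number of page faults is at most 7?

f=1: 8 faults
f=2: 6 faults
f=3: 5 faults
f=4: 5 faults
f=5: 5 faults
Smallest f with faults ≤ 7 is 2.

2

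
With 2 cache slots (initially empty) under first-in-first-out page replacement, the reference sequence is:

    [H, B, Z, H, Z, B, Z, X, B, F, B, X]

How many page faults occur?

10

H: fault, frames {H}
B: fault, frames {H,B}
Z: fault, evict H, frames {B,Z}
H: fault, evict B, frames {Z,H}
Z: hit
B: fault, evict Z, frames {H,B}
Z: fault, evict H, frames {B,Z}
X: fault, evict B, frames {Z,X}
B: fault, evict Z, frames {X,B}
F: fault, evict X, frames {B,F}
B: hit
X: fault, evict B, frames {F,X}
Page faults: 10.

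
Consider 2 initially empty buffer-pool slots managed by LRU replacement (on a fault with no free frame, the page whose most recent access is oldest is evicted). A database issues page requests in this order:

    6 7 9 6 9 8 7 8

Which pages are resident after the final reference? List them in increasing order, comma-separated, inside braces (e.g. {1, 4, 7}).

{7, 8}

6: fault, frames [6]
7: fault, frames [6, 7]
9: fault, evict 6, frames [7, 9]
6: fault, evict 7, frames [9, 6]
9: hit
8: fault, evict 6, frames [9, 8]
7: fault, evict 9, frames [8, 7]
8: hit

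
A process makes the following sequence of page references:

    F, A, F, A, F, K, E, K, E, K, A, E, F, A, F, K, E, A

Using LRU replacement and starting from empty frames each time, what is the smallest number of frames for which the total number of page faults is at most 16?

f=1: 18 faults
f=2: 11 faults
f=3: 9 faults
f=4: 4 faults
Smallest f with faults ≤ 16 is 2.

2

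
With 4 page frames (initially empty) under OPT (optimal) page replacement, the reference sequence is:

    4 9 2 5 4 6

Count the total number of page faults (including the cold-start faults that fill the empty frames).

5

4: miss, frames (4)
9: miss, frames (4 9)
2: miss, frames (4 9 2)
5: miss, frames (4 9 2 5)
4: hit
6: miss, evict 5, frames (4 9 2 6)
Page faults: 5.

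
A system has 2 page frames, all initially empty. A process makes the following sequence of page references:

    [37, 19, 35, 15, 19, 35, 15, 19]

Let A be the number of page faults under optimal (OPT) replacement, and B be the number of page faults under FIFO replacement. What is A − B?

Under OPT: F F F F . F . F → 6 faults.
Under FIFO: F F F F F F F F → 8 faults.
A − B = 6 − 8 = -2.

-2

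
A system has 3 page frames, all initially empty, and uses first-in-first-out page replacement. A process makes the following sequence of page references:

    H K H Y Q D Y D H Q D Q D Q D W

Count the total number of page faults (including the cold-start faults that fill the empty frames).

7

H → miss, frames {H}
K → miss, frames {H,K}
H → hit
Y → miss, frames {H,K,Y}
Q → miss, evict H, frames {K,Y,Q}
D → miss, evict K, frames {Y,Q,D}
Y → hit
D → hit
H → miss, evict Y, frames {Q,D,H}
Q → hit
D → hit
Q → hit
D → hit
Q → hit
D → hit
W → miss, evict Q, frames {D,H,W}
Page faults: 7.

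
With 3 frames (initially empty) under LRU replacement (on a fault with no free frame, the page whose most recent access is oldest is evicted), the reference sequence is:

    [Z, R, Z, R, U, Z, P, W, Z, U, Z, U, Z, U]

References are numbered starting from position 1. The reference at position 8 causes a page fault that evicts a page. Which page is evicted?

pos 1: Z -> fault, frames {Z}
pos 2: R -> fault, frames {Z,R}
pos 3: Z -> hit
pos 4: R -> hit
pos 5: U -> fault, frames {Z,R,U}
pos 6: Z -> hit
pos 7: P -> fault, evict R, frames {U,Z,P}
pos 8: W -> fault, evict U, frames {Z,P,W}
At position 8, page U is evicted.

U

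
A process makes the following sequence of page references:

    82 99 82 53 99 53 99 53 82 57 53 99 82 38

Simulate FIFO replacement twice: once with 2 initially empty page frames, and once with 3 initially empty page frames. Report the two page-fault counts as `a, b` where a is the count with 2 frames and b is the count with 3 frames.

9, 6

2 frames: F F . F . . . . F F F F F F → 9 faults.
3 frames: F F . F . . . . . F . . F F → 6 faults.
6 < 9: adding a frame reduced faults, as is typical.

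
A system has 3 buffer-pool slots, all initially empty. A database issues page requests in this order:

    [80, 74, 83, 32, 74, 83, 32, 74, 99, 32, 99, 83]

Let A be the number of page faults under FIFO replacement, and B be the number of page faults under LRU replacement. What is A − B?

Under FIFO: F F F F . . . . F . . . → 5 faults.
Under LRU: F F F F . . . . F . . F → 6 faults.
A − B = 5 − 6 = -1.

-1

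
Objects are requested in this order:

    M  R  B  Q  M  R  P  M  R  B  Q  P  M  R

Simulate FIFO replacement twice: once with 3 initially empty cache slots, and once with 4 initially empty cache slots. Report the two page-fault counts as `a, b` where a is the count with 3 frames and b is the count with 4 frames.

11, 12

3 frames: F F F F F F F . . F F . F F → 11 faults.
4 frames: F F F F . . F F F F F F F F → 12 faults.
12 > 11: adding a frame increased faults — Belady's anomaly.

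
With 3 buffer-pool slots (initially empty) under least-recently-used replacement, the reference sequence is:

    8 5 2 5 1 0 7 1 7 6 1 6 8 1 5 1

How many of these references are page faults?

8 → miss, frames {8}
5 → miss, frames {8,5}
2 → miss, frames {8,5,2}
5 → hit
1 → miss, evict 8, frames {2,5,1}
0 → miss, evict 2, frames {5,1,0}
7 → miss, evict 5, frames {1,0,7}
1 → hit
7 → hit
6 → miss, evict 0, frames {1,7,6}
1 → hit
6 → hit
8 → miss, evict 7, frames {1,6,8}
1 → hit
5 → miss, evict 6, frames {8,1,5}
1 → hit
Page faults: 9.

9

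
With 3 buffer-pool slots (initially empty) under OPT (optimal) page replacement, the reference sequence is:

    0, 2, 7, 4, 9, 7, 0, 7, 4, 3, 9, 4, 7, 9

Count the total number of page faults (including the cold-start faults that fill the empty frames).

8

0: fault, frames (0)
2: fault, frames (0 2)
7: fault, frames (0 2 7)
4: fault, evict 2, frames (0 7 4)
9: fault, evict 4, frames (0 7 9)
7: hit
0: hit
7: hit
4: fault, evict 0, frames (7 9 4)
3: fault, evict 7, frames (9 4 3)
9: hit
4: hit
7: fault, evict 3, frames (9 4 7)
9: hit
Page faults: 8.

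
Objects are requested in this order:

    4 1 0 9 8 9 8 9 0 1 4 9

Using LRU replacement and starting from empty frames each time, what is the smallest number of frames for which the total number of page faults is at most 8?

3

f=1: 12 faults
f=2: 9 faults
f=3: 8 faults
f=4: 6 faults
f=5: 5 faults
Smallest f with faults ≤ 8 is 3.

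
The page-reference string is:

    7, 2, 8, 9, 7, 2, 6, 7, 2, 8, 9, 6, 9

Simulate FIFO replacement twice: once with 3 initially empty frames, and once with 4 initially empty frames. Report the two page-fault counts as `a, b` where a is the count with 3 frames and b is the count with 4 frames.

3 frames: F F F F F F F . . F F . . → 9 faults.
4 frames: F F F F . . F F F F F F . → 10 faults.
10 > 9: adding a frame increased faults — Belady's anomaly.

9, 10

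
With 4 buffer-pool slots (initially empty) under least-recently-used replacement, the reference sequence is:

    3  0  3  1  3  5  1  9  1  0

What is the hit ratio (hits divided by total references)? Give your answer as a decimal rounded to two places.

0.40

3 → fault, frames (3)
0 → fault, frames (3 0)
3 → hit
1 → fault, frames (0 3 1)
3 → hit
5 → fault, frames (0 1 3 5)
1 → hit
9 → fault, evict 0, frames (3 5 1 9)
1 → hit
0 → fault, evict 3, frames (5 9 1 0)
Hits: 4 of 10 references → 4/10 = 0.4000.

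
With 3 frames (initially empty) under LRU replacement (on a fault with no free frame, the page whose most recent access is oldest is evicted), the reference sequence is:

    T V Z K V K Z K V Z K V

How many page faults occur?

T → fault, frames {T}
V → fault, frames {T,V}
Z → fault, frames {T,V,Z}
K → fault, evict T, frames {V,Z,K}
V → hit
K → hit
Z → hit
K → hit
V → hit
Z → hit
K → hit
V → hit
Page faults: 4.

4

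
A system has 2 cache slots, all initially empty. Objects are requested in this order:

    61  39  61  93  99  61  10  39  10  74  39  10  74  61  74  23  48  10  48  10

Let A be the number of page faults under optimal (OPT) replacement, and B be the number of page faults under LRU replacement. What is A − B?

-3

Under OPT: F F . F F . F F . F . F . F . F F F . . → 12 faults.
Under LRU: F F . F F F F F . F F F F F . F F F . . → 15 faults.
A − B = 12 − 15 = -3.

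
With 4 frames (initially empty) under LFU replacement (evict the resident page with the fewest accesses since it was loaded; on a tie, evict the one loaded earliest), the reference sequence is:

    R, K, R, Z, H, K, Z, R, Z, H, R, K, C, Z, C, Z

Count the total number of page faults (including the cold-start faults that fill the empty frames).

5

R: miss, frames {R}
K: miss, frames {R,K}
R: hit
Z: miss, frames {R,K,Z}
H: miss, frames {R,K,Z,H}
K: hit
Z: hit
R: hit
Z: hit
H: hit
R: hit
K: hit
C: miss, evict H, frames {R,K,Z,C}
Z: hit
C: hit
Z: hit
Page faults: 5.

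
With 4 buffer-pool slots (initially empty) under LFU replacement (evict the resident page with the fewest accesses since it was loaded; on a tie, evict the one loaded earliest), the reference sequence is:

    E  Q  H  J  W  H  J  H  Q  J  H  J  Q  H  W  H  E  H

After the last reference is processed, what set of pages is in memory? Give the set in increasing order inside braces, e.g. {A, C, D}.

E → miss, frames (E)
Q → miss, frames (E Q)
H → miss, frames (E Q H)
J → miss, frames (E Q H J)
W → miss, evict E, frames (Q H J W)
H → hit
J → hit
H → hit
Q → hit
J → hit
H → hit
J → hit
Q → hit
H → hit
W → hit
H → hit
E → miss, evict W, frames (Q H J E)
H → hit

{E, H, J, Q}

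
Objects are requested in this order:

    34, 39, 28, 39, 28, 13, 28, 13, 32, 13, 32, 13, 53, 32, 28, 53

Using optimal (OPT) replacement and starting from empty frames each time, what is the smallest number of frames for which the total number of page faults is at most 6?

3

f=1: 16 faults
f=2: 7 faults
f=3: 6 faults
f=4: 6 faults
f=5: 6 faults
f=6: 6 faults
Smallest f with faults ≤ 6 is 3.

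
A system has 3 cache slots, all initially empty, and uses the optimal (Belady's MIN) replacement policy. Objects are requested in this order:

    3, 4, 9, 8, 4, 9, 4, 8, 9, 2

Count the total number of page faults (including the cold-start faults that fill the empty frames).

5

3 -> fault, frames [3]
4 -> fault, frames [3, 4]
9 -> fault, frames [3, 4, 9]
8 -> fault, evict 3, frames [4, 9, 8]
4 -> hit
9 -> hit
4 -> hit
8 -> hit
9 -> hit
2 -> fault, evict 8, frames [4, 9, 2]
Page faults: 5.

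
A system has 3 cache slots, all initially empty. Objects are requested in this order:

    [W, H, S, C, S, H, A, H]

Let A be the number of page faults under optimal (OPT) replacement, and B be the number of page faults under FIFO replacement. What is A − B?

Under OPT: F F F F . . F . → 5 faults.
Under FIFO: F F F F . . F F → 6 faults.
A − B = 5 − 6 = -1.

-1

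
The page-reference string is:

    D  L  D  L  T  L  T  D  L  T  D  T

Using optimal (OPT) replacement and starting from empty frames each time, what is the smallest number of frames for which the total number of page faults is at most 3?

3

f=1: 12 faults
f=2: 5 faults
f=3: 3 faults
Smallest f with faults ≤ 3 is 3.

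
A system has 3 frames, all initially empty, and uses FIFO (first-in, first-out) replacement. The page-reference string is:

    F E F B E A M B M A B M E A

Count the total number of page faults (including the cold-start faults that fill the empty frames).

6

F -> fault, frames (F)
E -> fault, frames (F E)
F -> hit
B -> fault, frames (F E B)
E -> hit
A -> fault, evict F, frames (E B A)
M -> fault, evict E, frames (B A M)
B -> hit
M -> hit
A -> hit
B -> hit
M -> hit
E -> fault, evict B, frames (A M E)
A -> hit
Page faults: 6.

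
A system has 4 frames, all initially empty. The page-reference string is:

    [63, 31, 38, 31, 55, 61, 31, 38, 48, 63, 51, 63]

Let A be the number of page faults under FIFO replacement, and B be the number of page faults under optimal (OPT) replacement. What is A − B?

1

Under FIFO: F F F . F F . . F F F . → 8 faults.
Under OPT: F F F . F F . . F . F . → 7 faults.
A − B = 8 − 7 = 1.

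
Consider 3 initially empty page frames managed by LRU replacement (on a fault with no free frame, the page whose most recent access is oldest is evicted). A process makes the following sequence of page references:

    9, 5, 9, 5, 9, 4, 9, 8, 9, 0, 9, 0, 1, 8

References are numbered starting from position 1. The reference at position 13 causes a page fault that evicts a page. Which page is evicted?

pos 1: 9 -> miss, frames {9}
pos 2: 5 -> miss, frames {9,5}
pos 3: 9 -> hit
pos 4: 5 -> hit
pos 5: 9 -> hit
pos 6: 4 -> miss, frames {5,9,4}
pos 7: 9 -> hit
pos 8: 8 -> miss, evict 5, frames {4,9,8}
pos 9: 9 -> hit
pos 10: 0 -> miss, evict 4, frames {8,9,0}
pos 11: 9 -> hit
pos 12: 0 -> hit
pos 13: 1 -> miss, evict 8, frames {9,0,1}
At position 13, page 8 is evicted.

8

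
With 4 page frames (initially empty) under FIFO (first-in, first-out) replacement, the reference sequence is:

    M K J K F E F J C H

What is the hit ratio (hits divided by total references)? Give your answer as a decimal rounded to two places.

M -> fault, frames {M}
K -> fault, frames {M,K}
J -> fault, frames {M,K,J}
K -> hit
F -> fault, frames {M,K,J,F}
E -> fault, evict M, frames {K,J,F,E}
F -> hit
J -> hit
C -> fault, evict K, frames {J,F,E,C}
H -> fault, evict J, frames {F,E,C,H}
Hits: 3 of 10 references → 3/10 = 0.3000.

0.30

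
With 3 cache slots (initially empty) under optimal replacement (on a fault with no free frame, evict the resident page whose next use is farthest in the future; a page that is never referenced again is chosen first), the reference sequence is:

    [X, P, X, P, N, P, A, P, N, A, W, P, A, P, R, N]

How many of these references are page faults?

X -> miss, frames {X}
P -> miss, frames {X,P}
X -> hit
P -> hit
N -> miss, frames {X,P,N}
P -> hit
A -> miss, evict X, frames {P,N,A}
P -> hit
N -> hit
A -> hit
W -> miss, evict N, frames {P,A,W}
P -> hit
A -> hit
P -> hit
R -> miss, evict W, frames {P,A,R}
N -> miss, evict R, frames {P,A,N}
Page faults: 7.

7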